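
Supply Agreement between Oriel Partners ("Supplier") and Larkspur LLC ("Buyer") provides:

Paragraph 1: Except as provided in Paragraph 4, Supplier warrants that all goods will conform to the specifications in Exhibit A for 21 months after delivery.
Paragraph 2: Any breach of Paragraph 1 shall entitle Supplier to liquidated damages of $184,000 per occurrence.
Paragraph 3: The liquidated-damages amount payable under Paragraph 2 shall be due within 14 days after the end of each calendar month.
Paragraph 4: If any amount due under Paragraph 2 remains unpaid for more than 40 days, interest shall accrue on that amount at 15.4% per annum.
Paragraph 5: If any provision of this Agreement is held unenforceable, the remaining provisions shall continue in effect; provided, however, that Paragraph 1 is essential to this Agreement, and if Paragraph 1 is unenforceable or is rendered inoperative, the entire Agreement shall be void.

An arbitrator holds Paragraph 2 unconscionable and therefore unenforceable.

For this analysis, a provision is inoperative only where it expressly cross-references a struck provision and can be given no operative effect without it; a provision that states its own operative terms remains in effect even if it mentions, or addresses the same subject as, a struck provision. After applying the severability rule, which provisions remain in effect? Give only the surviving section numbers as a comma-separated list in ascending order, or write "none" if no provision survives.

Paragraph 2 is struck. Paragraph 3 does nothing except set the payment deadline for the liquidated-damages amount by reference to Paragraph 2; with Paragraph 2 gone it has no independent effect and is inoperative. The whole of Paragraph 4 is the default interest on the liquidated-damages amount, defined by reference to Paragraph 2, so Paragraph 4 cannot stand once Paragraph 2 is removed. Paragraph 1 mentions Paragraph 4 but its own obligation stands independently of Paragraph 4, so Paragraph 1 is not affected. Paragraph 5 makes Paragraph 1 an essential term, but Paragraph 1 is unaffected, so the severability proviso in Paragraph 5 preserves the remaining provisions. Paragraph 1 and Paragraph 5 remain in effect.

1, 5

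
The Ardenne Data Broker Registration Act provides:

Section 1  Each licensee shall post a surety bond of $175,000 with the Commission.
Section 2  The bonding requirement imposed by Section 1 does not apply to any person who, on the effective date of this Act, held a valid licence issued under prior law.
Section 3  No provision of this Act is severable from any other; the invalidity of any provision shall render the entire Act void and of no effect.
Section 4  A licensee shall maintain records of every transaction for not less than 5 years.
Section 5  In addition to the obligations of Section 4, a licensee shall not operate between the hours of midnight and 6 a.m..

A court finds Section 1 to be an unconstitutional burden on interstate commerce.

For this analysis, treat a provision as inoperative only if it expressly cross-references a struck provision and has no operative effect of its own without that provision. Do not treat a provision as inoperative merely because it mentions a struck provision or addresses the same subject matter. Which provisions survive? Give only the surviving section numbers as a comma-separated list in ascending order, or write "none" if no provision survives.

Section 1 is struck. Section 2 merely fixes the grandfather exemption from Section 1; with Section 1 gone it has nothing to operate on and falls away. Section 3 provides that the Act is not severable, so the invalidity of any one provision voids the entire Act. No provision of the Act survives.

none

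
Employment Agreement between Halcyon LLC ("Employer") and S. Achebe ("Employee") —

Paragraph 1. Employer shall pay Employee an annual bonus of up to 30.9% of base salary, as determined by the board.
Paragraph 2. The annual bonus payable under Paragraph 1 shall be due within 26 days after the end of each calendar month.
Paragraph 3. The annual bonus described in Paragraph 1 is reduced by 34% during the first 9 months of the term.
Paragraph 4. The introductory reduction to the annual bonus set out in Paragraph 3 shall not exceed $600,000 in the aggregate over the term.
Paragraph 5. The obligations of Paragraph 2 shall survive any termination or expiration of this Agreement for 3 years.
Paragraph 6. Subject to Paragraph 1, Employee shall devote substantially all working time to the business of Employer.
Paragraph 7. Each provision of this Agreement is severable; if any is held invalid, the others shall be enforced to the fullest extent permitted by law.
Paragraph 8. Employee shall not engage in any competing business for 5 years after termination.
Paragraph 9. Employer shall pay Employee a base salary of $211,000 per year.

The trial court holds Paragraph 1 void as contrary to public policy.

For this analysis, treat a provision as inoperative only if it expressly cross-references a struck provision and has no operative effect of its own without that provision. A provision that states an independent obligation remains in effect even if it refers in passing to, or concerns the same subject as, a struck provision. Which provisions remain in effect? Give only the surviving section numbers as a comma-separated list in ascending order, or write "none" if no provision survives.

Paragraph 1 is struck. Paragraph 2 operates only by reference to Paragraph 1, so it falls with Paragraph 1. Paragraph 3 has no operative effect of its own apart from Paragraph 1 and is therefore inoperative. Paragraph 4 has no operative effect of its own apart from Paragraph 3 and is therefore inoperative. The only function of Paragraph 5 is the survival period for Paragraph 2, so it cannot stand once Paragraph 2 is removed. Paragraph 6 mentions Paragraph 1 but its own obligation stands independently of Paragraph 1, so Paragraph 6 is not affected. Paragraph 7 is a severability clause and preserves every provision that can still be given independent effect. Paragraph 6, Paragraph 7, Paragraph 8, and Paragraph 9 remain in effect.

6, 7, 8, 9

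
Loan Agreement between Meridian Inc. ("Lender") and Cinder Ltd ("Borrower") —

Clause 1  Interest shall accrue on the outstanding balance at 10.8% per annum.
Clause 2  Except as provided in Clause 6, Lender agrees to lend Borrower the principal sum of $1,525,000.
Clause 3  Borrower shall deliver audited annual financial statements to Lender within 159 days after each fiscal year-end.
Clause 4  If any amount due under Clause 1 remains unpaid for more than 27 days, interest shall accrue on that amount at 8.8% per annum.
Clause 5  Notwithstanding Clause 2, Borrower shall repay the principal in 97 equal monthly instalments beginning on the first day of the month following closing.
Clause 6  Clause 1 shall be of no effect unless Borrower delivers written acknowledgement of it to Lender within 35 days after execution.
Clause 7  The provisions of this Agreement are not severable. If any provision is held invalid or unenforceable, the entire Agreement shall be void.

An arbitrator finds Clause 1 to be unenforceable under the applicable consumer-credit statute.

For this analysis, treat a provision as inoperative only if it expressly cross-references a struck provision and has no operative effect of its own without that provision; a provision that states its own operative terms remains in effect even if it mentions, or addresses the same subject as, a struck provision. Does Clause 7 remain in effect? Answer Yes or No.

No

Clause 1 is struck. Clause 4 has no operative effect of its own apart from Clause 1 and is therefore inoperative. Clause 6 merely fixes the acknowledgement condition for Clause 1; with Clause 1 gone it has nothing to operate on and falls away. Clause 7 provides that the Agreement is not severable, so the invalidity of any one provision voids the entire Agreement. No provision of the Agreement survives. Clause 7 is among the inoperative provisions, so the answer is no.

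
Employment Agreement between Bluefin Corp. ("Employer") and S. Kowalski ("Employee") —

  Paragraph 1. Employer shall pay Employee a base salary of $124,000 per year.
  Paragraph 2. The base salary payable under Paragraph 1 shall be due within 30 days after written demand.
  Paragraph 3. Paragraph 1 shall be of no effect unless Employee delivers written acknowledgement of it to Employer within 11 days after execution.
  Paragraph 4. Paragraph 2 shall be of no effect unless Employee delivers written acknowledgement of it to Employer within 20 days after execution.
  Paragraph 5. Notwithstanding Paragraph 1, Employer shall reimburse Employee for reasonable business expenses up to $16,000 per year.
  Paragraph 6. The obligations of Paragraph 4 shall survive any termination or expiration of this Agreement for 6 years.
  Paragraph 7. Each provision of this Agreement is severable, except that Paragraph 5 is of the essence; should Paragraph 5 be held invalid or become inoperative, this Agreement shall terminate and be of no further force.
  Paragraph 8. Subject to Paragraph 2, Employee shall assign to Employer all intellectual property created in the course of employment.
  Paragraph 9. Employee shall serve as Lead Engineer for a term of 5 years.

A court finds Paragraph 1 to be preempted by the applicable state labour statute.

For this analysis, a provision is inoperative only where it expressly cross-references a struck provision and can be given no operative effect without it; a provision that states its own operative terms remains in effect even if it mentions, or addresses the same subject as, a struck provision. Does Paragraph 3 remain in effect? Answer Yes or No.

Paragraph 1 is struck. The whole of Paragraph 2 is the payment deadline for the base salary, defined by reference to Paragraph 1, so Paragraph 2 cannot stand once Paragraph 1 is removed. Paragraph 3 operates only by reference to Paragraph 1, so it falls with Paragraph 1. Paragraph 4 has no operative effect of its own apart from Paragraph 2 and is therefore inoperative. Paragraph 6 operates only by reference to Paragraph 4, so it falls with Paragraph 4. Although Paragraph 8 refers to Paragraph 2, its operative terms do not depend on Paragraph 2, so it remains in effect. Although Paragraph 5 refers to Paragraph 1, its operative terms do not depend on Paragraph 1, so it remains in effect. Paragraph 7 makes Paragraph 5 an essential term, but Paragraph 5 is unaffected, so the severability proviso in Paragraph 7 preserves the remaining provisions. That leaves Paragraph 5, Paragraph 7, Paragraph 8, and Paragraph 9 in effect. Paragraph 3 is among the inoperative provisions, so the answer is no.

No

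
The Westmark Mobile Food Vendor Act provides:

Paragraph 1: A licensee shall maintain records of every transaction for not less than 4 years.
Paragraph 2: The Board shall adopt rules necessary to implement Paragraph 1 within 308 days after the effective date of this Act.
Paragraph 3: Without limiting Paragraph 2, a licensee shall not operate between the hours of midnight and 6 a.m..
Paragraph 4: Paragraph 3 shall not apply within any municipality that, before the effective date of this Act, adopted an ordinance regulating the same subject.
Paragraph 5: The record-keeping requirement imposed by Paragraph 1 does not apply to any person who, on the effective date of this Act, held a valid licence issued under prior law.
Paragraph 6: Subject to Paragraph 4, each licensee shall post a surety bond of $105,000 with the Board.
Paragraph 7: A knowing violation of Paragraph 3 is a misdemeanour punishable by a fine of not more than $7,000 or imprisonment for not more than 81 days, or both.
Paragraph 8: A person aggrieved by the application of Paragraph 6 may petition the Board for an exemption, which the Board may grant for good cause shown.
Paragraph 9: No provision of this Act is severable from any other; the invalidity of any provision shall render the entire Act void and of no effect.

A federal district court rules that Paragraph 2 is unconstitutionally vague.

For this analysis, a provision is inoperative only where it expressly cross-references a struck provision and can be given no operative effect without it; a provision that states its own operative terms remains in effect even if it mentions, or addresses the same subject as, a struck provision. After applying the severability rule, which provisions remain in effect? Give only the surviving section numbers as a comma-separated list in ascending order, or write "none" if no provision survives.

none

Paragraph 2 is struck. Nothing else in the Act is defined by reference to Paragraph 2. Paragraph 9 provides that the Act is not severable, so the invalidity of any one provision voids the entire Act. No provision of the Act survives.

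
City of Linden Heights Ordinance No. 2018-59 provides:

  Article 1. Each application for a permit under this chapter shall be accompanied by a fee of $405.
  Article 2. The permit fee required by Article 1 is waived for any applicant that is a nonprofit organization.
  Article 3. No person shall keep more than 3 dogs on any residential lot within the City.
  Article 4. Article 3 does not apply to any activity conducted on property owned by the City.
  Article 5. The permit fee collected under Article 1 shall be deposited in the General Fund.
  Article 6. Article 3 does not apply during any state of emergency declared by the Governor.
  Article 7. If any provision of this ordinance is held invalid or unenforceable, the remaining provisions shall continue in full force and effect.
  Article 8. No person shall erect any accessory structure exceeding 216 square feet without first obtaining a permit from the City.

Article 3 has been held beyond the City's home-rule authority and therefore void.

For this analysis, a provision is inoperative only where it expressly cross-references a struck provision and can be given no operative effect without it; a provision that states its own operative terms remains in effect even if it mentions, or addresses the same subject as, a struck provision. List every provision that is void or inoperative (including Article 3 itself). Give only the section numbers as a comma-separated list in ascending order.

3, 4, 6

Article 3 is struck. The only function of Article 4 is the public-property exemption from Article 3, so it cannot stand once Article 3 is removed. Article 6 merely fixes the emergency suspension of Article 3; with Article 3 gone it has nothing to operate on and falls away. Under the severability clause in Article 7, the remaining provisions continue in force. The provisions still in force are Article 1, Article 2, Article 5, Article 7, and Article 8.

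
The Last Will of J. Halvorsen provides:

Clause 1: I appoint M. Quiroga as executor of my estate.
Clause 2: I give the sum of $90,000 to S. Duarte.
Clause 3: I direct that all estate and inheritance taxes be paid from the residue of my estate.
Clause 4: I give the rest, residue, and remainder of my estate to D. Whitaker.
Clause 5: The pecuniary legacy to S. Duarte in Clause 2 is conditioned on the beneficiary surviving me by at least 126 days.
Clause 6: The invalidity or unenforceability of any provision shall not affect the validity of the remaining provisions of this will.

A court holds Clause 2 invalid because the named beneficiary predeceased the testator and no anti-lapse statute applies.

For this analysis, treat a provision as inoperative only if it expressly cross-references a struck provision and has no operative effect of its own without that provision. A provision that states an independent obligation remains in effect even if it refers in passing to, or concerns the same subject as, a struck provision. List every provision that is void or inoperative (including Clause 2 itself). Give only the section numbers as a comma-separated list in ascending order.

2, 5

Clause 2 is struck. The only function of Clause 5 is the survivorship condition on Clause 2, so it cannot stand once Clause 2 is removed. Clause 6 is a severability clause and preserves every provision that can still be given independent effect. That leaves Clause 1, Clause 3, Clause 4, and Clause 6 in effect.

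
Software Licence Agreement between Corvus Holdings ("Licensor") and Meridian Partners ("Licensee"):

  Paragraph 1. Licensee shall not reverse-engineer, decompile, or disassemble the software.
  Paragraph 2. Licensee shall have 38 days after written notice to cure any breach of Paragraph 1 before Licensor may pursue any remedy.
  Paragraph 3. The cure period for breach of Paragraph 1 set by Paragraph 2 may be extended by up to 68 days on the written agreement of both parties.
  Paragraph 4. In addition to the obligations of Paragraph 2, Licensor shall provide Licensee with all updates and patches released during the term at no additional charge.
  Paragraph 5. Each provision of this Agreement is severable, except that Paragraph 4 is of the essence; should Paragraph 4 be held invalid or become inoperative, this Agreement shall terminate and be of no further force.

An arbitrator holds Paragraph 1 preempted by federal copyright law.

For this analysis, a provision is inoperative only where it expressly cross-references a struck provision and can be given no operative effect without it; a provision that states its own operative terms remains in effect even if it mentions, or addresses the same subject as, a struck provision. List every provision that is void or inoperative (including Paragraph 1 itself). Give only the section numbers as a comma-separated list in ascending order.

1, 2, 3

Paragraph 1 is struck. The only function of Paragraph 2 is the cure period for breach of Paragraph 1, so it cannot stand once Paragraph 1 is removed. Paragraph 3 has no operative effect of its own apart from Paragraph 2 and is therefore inoperative. Although Paragraph 4 refers to Paragraph 2, its operative terms do not depend on Paragraph 2, so it remains in effect. Paragraph 5 makes Paragraph 4 an essential term, but Paragraph 4 is unaffected, so the severability proviso in Paragraph 5 preserves the remaining provisions. The provisions still in force are Paragraph 4 and Paragraph 5.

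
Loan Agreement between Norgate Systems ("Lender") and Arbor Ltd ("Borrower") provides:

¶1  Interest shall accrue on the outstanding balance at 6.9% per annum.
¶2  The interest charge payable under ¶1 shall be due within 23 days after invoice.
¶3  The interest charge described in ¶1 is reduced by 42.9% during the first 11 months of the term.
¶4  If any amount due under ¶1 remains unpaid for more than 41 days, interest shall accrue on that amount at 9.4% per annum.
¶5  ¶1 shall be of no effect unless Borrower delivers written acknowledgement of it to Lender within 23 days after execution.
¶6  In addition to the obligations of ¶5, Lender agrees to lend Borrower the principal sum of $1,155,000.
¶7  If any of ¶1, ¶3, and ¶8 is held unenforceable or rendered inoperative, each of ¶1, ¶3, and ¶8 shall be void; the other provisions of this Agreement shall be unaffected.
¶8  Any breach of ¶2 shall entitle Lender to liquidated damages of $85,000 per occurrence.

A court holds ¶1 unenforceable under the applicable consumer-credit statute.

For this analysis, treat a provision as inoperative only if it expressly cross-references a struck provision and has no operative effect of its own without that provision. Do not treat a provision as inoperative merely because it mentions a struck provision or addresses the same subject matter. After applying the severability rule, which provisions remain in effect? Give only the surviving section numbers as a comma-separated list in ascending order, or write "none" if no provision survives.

6, 7

¶1 is struck. The whole of ¶2 is the payment deadline for the interest charge, defined by reference to ¶1, so ¶2 cannot stand once ¶1 is removed. ¶3 has no operative effect of its own apart from ¶1 and is therefore inoperative. ¶4 does nothing except set the default interest on the interest charge by reference to ¶1; with ¶1 gone it has no independent effect and is inoperative. ¶5 merely fixes the acknowledgement condition for ¶1; with ¶1 gone it has nothing to operate on and falls away. ¶8 operates only by reference to ¶2, so it falls with ¶2. Although ¶6 refers to ¶5, its operative terms do not depend on ¶5, so it remains in effect. ¶7 declares ¶1, ¶3, and ¶8 mutually dependent; since one of them has fallen, all of them are of no effect. The remainder continues in force under ¶7. That leaves ¶6 and ¶7 in effect.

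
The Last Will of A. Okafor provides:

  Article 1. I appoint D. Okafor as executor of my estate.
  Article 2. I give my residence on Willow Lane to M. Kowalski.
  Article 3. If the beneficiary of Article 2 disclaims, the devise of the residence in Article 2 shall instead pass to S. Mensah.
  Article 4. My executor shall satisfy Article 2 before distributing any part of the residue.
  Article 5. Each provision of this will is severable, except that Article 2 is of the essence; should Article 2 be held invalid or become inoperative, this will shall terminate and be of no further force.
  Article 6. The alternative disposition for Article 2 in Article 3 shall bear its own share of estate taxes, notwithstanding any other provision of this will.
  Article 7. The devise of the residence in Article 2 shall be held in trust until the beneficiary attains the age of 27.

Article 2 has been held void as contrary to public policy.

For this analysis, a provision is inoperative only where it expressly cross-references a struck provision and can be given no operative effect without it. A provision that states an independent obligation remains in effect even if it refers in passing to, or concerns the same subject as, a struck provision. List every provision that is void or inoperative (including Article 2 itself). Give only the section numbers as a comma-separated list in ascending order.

Article 2 is struck. The only function of Article 3 is the alternative disposition for Article 2, so it cannot stand once Article 2 is removed. Article 4 has no operative effect of its own apart from Article 2 and is therefore inoperative. Article 7 has no operative effect of its own apart from Article 2 and is therefore inoperative. The only function of Article 6 is the tax charge on Article 3, so it cannot stand once Article 3 is removed. Article 5 makes Article 2 an essential term, and Article 2 is the provision held invalid; under Article 5, the entire will is therefore void. No provision of the will survives.

1, 2, 3, 4, 5, 6, 7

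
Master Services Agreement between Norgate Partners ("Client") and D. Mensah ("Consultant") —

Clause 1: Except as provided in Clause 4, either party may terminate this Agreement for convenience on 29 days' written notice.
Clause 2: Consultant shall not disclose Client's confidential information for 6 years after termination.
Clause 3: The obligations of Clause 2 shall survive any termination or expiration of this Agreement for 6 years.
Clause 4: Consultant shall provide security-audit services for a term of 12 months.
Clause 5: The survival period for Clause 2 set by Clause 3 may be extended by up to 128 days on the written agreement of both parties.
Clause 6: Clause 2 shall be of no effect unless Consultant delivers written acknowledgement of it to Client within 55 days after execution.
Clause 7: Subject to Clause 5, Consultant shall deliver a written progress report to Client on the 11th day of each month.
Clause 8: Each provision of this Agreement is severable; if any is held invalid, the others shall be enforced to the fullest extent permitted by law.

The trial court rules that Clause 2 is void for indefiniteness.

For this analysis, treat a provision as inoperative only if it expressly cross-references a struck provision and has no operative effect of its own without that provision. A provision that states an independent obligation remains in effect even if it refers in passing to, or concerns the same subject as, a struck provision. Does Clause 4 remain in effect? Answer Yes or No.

Clause 2 is struck. The only function of Clause 3 is the survival period for Clause 2, so it cannot stand once Clause 2 is removed. Clause 6 merely fixes the acknowledgement condition for Clause 2; with Clause 2 gone it has nothing to operate on and falls away. Clause 5 operates only by reference to Clause 3, so it falls with Clause 3. Although Clause 7 refers to Clause 5, its operative terms do not depend on Clause 5, so it remains in effect. Under the severability clause in Clause 8, the remaining provisions continue in force. That leaves Clause 1, Clause 4, Clause 7, and Clause 8 in effect. Clause 4 is among the surviving provisions, so the answer is yes.

Yes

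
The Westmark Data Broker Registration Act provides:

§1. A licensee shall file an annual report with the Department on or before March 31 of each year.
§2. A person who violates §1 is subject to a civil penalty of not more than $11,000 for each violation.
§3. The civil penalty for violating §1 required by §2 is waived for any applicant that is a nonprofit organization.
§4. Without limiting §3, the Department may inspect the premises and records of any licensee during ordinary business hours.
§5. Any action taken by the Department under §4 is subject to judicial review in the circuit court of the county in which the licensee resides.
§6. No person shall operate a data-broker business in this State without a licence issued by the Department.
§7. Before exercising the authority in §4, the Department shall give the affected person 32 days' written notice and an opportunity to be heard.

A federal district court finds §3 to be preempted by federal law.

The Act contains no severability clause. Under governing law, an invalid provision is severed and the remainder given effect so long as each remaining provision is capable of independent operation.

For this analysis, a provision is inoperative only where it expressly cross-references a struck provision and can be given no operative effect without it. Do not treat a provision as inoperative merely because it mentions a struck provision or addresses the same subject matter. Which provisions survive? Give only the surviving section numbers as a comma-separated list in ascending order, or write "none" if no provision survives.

1, 2, 4, 5, 6, 7

§3 is struck. Although §4 refers to §3, its operative terms do not depend on §3, so it remains in effect. Nothing else in the Act is defined by reference to §3. With no severability clause, the stated default rule severs what cannot stand and enforces each remaining provision that can operate on its own. The provisions still in force are §1, §2, §4, §5, §6, and §7.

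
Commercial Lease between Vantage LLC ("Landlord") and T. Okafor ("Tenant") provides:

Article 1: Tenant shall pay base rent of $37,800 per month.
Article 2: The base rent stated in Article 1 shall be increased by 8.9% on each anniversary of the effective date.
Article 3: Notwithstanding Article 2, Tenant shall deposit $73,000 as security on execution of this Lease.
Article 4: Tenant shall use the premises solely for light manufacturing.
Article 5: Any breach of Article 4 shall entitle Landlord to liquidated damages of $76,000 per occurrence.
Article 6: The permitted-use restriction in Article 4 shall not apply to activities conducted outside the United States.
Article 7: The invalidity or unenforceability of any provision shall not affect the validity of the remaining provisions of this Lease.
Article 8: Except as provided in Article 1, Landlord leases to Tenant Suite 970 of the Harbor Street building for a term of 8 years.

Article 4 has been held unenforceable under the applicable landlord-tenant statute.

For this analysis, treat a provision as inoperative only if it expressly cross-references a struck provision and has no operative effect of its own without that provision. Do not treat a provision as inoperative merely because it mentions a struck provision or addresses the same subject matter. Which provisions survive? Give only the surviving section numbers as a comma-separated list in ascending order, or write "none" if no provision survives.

Article 4 is struck. The whole of Article 5 is the liquidated-damages amount, defined by reference to Article 4, so Article 5 cannot stand once Article 4 is removed. The whole of Article 6 is the carve-out from the permitted-use restriction, defined by reference to Article 4, so Article 6 cannot stand once Article 4 is removed. Under the severability clause in Article 7, the remaining provisions continue in force. The provisions still in force are Article 1, Article 2, Article 3, Article 7, and Article 8.

1, 2, 3, 7, 8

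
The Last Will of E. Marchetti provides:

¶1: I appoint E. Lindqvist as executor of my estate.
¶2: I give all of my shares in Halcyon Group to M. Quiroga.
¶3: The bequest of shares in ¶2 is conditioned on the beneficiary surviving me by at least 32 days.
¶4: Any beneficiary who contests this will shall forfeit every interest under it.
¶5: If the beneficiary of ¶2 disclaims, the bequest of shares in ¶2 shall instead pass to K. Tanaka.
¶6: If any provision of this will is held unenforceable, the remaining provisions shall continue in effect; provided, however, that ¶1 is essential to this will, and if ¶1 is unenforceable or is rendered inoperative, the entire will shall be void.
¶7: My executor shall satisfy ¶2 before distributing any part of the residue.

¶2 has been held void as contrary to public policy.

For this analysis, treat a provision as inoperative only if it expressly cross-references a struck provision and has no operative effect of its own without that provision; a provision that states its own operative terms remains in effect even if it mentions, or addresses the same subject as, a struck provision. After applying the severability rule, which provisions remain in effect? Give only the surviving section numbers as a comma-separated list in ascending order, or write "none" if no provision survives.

1, 4, 6

¶2 is struck. ¶3 has no operative effect of its own apart from ¶2 and is therefore inoperative. ¶5 merely fixes the alternative disposition for ¶2; with ¶2 gone it has nothing to operate on and falls away. ¶7 has no operative effect of its own apart from ¶2 and is therefore inoperative. ¶6 makes ¶1 an essential term, but ¶1 is unaffected, so the severability proviso in ¶6 preserves the remaining provisions. The provisions still in force are ¶1, ¶4, and ¶6.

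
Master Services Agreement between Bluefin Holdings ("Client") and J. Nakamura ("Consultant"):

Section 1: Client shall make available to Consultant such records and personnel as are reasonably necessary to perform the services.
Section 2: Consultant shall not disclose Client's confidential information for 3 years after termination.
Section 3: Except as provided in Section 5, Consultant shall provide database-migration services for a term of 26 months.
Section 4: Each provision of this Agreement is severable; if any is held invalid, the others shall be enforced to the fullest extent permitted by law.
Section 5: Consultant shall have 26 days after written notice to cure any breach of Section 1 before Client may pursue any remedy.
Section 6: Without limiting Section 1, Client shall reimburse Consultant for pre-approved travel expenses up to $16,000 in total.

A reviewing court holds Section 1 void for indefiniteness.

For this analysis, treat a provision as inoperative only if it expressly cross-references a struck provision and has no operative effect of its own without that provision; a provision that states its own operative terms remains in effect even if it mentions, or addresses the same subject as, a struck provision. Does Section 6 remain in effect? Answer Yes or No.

Yes

Section 1 is struck. Section 5 merely fixes the cure period for breach of Section 1; with Section 1 gone it has nothing to operate on and falls away. Although Section 6 refers to Section 1, its operative terms do not depend on Section 1, so it remains in effect. Although Section 3 refers to Section 5, its operative terms do not depend on Section 5, so it remains in effect. Section 4 is a severability clause and preserves every provision that can still be given independent effect. That leaves Section 2, Section 3, Section 4, and Section 6 in effect. Section 6 is among the surviving provisions, so the answer is yes.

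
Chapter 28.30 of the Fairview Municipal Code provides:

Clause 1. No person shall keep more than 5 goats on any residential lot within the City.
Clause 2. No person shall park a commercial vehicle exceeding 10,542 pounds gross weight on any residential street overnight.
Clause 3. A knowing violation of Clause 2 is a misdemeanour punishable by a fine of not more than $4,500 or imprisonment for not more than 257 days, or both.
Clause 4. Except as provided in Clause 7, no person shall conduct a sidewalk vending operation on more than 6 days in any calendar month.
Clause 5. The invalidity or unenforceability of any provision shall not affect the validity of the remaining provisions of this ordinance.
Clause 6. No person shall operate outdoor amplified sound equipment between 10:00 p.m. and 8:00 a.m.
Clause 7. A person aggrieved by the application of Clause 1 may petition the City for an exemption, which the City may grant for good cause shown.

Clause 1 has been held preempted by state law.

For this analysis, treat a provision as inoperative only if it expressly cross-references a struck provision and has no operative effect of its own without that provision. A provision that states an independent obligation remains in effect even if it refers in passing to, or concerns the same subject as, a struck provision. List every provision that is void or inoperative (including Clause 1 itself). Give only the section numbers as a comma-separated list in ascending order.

1, 7

Clause 1 is struck. The only function of Clause 7 is the exemption procedure for Clause 1, so it cannot stand once Clause 1 is removed. Although Clause 4 refers to Clause 7, its operative terms do not depend on Clause 7, so it remains in effect. Clause 5 is a severability clause and preserves every provision that can still be given independent effect. That leaves Clause 2, Clause 3, Clause 4, Clause 5, and Clause 6 in effect.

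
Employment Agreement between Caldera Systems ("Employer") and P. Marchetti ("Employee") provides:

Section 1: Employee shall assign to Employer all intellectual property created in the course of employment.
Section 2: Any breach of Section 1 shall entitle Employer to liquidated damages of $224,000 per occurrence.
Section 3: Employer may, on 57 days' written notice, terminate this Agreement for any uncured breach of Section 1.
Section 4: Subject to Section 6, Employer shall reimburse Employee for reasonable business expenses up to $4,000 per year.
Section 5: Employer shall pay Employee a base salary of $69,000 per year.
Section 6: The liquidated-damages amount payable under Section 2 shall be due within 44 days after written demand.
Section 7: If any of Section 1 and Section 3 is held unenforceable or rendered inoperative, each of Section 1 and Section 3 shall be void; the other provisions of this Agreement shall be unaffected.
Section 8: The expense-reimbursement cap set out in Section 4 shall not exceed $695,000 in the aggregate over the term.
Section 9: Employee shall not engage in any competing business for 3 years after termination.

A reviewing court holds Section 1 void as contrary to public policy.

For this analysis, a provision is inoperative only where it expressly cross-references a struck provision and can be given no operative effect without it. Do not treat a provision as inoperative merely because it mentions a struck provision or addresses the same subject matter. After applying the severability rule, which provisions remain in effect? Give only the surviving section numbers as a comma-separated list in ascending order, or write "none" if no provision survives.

4, 5, 7, 8, 9

Section 1 is struck. Section 2 has no operative effect of its own apart from Section 1 and is therefore inoperative. Section 3 merely fixes the termination right for breach of Section 1; with Section 1 gone it has nothing to operate on and falls away. The whole of Section 6 is the payment deadline for the liquidated-damages amount, defined by reference to Section 2, so Section 6 cannot stand once Section 2 is removed. Section 4 mentions Section 6 but its own obligation stands independently of Section 6, so Section 4 is not affected. Section 7 declares Section 1 and Section 3 mutually dependent; since one of them has fallen, all of them are of no effect. The remainder continues in force under Section 7. That leaves Section 4, Section 5, Section 7, Section 8, and Section 9 in effect.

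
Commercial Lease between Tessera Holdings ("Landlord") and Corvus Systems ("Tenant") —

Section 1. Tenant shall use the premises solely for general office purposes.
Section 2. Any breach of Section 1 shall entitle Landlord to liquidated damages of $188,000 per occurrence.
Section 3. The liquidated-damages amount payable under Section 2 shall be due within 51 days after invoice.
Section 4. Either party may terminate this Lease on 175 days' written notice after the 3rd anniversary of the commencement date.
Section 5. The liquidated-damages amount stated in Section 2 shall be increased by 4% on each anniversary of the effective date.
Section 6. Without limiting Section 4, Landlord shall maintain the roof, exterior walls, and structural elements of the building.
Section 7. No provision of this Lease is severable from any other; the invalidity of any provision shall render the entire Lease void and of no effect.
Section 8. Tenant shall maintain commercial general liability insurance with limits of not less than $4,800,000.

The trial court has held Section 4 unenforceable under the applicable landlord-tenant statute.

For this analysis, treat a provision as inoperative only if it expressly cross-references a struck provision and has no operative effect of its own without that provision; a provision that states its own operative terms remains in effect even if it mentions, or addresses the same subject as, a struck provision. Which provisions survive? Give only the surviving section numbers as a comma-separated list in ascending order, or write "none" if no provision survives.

none

Section 4 is struck. Nothing else in the Lease is defined by reference to Section 4. Section 7 provides that the Lease is not severable, so the invalidity of any one provision voids the entire Lease. No provision of the Lease survives.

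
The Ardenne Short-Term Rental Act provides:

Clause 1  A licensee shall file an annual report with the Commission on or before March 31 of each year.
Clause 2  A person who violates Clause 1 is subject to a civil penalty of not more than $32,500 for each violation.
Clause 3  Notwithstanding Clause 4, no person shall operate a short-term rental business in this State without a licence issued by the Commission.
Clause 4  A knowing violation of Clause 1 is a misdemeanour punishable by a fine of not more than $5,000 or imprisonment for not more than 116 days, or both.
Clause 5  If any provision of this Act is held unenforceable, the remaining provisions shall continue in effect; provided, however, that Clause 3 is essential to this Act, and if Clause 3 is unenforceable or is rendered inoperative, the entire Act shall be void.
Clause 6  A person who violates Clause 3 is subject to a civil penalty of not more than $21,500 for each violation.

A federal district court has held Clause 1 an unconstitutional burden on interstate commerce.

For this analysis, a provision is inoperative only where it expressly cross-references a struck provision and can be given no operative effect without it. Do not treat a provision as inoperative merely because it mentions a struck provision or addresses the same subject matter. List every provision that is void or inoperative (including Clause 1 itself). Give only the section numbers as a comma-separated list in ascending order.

Clause 1 is struck. The only function of Clause 2 is the civil penalty for violating Clause 1, so it cannot stand once Clause 1 is removed. The only function of Clause 4 is the criminal penalty for violating Clause 1, so it cannot stand once Clause 1 is removed. Clause 3 mentions Clause 4 but its own obligation stands independently of Clause 4, so Clause 3 is not affected. Clause 5 makes Clause 3 an essential term, but Clause 3 is unaffected, so the severability proviso in Clause 5 preserves the remaining provisions. That leaves Clause 3, Clause 5, and Clause 6 in effect.

1, 2, 4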